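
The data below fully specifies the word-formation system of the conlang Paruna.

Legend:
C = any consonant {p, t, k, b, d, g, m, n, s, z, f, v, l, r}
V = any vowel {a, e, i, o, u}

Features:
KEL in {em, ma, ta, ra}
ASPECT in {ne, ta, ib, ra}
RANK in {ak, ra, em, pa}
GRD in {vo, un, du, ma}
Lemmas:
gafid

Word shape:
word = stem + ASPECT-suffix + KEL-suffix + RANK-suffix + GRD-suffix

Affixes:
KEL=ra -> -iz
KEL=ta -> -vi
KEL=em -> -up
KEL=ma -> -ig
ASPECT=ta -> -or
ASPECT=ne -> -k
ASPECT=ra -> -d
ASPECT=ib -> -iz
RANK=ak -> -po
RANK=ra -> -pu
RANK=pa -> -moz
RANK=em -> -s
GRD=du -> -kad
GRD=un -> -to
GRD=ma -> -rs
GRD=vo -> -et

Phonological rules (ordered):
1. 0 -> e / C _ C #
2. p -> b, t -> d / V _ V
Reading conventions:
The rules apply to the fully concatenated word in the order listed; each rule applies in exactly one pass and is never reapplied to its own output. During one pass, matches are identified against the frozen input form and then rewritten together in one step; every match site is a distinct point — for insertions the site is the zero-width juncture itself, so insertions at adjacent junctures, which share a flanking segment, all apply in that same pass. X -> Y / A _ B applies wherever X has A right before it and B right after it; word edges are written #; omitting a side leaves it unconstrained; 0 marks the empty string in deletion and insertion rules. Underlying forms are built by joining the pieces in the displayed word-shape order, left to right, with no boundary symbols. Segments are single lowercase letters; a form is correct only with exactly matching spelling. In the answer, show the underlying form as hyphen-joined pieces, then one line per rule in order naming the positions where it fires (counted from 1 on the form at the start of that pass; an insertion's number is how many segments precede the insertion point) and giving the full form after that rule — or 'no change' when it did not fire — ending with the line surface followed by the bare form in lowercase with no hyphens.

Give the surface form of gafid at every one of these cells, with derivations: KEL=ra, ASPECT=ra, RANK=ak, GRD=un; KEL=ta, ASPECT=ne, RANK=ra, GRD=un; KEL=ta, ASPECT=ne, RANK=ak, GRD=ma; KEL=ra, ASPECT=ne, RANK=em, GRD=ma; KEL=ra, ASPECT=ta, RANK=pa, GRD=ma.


cell KEL=ra, ASPECT=ra, RANK=ak, GRD=un:
underlying: gafid-d-iz-po-to
1. 0 -> e / C _ C #: no change
2. p -> b, t -> d / V _ V: fires at position(s) 11: gafiddizpodo
surface: gafiddizpodo

cell KEL=ta, ASPECT=ne, RANK=ra, GRD=un:
underlying: gafid-k-vi-pu-to
1. 0 -> e / C _ C #: no change
2. p -> b, t -> d / V _ V: fires at position(s) 9, 11: gafidkvibudo
surface: gafidkvibudo

cell KEL=ta, ASPECT=ne, RANK=ak, GRD=ma:
underlying: gafid-k-vi-po-rs
1. 0 -> e / C _ C #: inserts after position(s) 11: gafidkvipores
2. p -> b, t -> d / V _ V: fires at position(s) 9: gafidkvibores
surface: gafidkvibores

cell KEL=ra, ASPECT=ne, RANK=em, GRD=ma:
underlying: gafid-k-iz-s-rs
1. 0 -> e / C _ C #: inserts after position(s) 10: gafidkizsres
2. p -> b, t -> d / V _ V: no change
surface: gafidkizsres

cell KEL=ra, ASPECT=ta, RANK=pa, GRD=ma:
underlying: gafid-or-iz-moz-rs
1. 0 -> e / C _ C #: inserts after position(s) 13: gafidorizmozres
2. p -> b, t -> d / V _ V: no change
surface: gafidorizmozres


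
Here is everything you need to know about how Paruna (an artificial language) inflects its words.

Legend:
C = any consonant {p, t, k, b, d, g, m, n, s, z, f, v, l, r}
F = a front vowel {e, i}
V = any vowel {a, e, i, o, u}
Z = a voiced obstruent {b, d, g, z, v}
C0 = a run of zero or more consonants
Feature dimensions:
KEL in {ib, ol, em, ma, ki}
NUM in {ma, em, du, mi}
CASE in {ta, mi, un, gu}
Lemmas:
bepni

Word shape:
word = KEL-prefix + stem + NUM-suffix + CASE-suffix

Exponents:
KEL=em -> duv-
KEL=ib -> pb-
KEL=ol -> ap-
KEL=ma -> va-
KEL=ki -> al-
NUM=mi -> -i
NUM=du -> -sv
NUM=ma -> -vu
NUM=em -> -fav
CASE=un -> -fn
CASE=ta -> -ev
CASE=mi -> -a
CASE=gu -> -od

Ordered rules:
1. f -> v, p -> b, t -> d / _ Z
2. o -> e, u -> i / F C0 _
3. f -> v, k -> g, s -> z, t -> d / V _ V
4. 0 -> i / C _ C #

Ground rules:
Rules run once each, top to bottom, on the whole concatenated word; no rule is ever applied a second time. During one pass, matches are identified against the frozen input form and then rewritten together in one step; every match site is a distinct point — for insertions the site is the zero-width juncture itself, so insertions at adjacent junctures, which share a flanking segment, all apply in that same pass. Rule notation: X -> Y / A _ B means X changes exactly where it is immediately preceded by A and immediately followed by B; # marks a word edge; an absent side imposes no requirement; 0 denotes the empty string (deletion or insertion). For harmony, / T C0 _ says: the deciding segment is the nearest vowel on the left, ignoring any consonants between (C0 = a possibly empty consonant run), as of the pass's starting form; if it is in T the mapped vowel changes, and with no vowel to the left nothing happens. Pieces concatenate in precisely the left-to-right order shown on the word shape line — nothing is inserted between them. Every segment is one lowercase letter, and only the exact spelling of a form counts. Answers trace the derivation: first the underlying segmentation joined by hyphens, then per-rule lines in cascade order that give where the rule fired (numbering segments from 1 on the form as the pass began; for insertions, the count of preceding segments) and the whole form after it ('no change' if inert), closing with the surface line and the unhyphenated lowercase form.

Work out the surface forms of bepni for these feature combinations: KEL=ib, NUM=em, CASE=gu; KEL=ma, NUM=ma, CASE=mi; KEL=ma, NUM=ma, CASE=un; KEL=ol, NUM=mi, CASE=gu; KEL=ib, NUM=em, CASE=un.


cell KEL=ib, NUM=em, CASE=gu:
underlying: pb-bepni-fav-od
1. f -> v, p -> b, t -> d / _ Z: fires at position(s) 1: bbbepnifavod
2. o -> e, u -> i / F C0 _: no change
3. f -> v, k -> g, s -> z, t -> d / V _ V: fires at position(s) 8: bbbepnivavod
4. 0 -> i / C _ C #: no change
surface: bbbepnivavod

cell KEL=ma, NUM=ma, CASE=mi:
underlying: va-bepni-vu-a
1. f -> v, p -> b, t -> d / _ Z: no change
2. o -> e, u -> i / F C0 _: fires at position(s) 9: vabepnivia
3. f -> v, k -> g, s -> z, t -> d / V _ V: no change
4. 0 -> i / C _ C #: no change
surface: vabepnivia

cell KEL=ma, NUM=ma, CASE=un:
underlying: va-bepni-vu-fn
1. f -> v, p -> b, t -> d / _ Z: no change
2. o -> e, u -> i / F C0 _: fires at position(s) 9: vabepnivifn
3. f -> v, k -> g, s -> z, t -> d / V _ V: no change
4. 0 -> i / C _ C #: inserts after position(s) 10: vabepnivifin
surface: vabepnivifin

cell KEL=ol, NUM=mi, CASE=gu:
underlying: ap-bepni-i-od
1. f -> v, p -> b, t -> d / _ Z: fires at position(s) 2: abbepniiod
2. o -> e, u -> i / F C0 _: fires at position(s) 9: abbepniied
3. f -> v, k -> g, s -> z, t -> d / V _ V: no change
4. 0 -> i / C _ C #: no change
surface: abbepniied

cell KEL=ib, NUM=em, CASE=un:
underlying: pb-bepni-fav-fn
1. f -> v, p -> b, t -> d / _ Z: fires at position(s) 1: bbbepnifavfn
2. o -> e, u -> i / F C0 _: no change
3. f -> v, k -> g, s -> z, t -> d / V _ V: fires at position(s) 8: bbbepnivavfn
4. 0 -> i / C _ C #: inserts after position(s) 11: bbbepnivavfin
surface: bbbepnivavfin


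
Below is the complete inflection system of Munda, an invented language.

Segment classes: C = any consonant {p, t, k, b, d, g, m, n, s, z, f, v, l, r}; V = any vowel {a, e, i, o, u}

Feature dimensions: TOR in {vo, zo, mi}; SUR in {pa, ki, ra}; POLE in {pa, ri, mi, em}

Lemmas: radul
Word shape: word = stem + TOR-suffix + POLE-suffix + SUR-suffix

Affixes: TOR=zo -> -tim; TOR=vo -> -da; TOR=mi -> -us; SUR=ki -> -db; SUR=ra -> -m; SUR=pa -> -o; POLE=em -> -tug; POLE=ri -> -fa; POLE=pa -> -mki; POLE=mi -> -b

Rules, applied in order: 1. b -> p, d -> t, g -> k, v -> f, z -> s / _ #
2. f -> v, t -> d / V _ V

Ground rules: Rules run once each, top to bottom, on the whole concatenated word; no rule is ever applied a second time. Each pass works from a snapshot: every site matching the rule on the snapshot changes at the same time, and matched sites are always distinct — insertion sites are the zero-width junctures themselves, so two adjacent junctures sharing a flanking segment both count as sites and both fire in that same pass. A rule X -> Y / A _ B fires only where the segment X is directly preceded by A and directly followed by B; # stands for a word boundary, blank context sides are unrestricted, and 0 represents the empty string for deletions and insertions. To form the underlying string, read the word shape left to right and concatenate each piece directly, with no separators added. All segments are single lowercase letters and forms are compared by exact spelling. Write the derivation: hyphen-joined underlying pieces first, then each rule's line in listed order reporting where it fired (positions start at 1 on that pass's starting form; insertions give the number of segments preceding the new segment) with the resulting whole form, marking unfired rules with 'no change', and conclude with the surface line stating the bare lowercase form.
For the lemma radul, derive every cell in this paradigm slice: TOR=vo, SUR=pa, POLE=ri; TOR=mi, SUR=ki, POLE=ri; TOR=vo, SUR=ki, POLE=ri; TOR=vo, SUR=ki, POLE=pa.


cell TOR=vo, SUR=pa, POLE=ri:
underlying: radul-da-fa-o
1. b -> p, d -> t, g -> k, v -> f, z -> s / _ #: no change
2. f -> v, t -> d / V _ V: fires at position(s) 8: raduldavao
surface: raduldavao

cell TOR=mi, SUR=ki, POLE=ri:
underlying: radul-us-fa-db
1. b -> p, d -> t, g -> k, v -> f, z -> s / _ #: fires at position(s) 11: radulusfadp
2. f -> v, t -> d / V _ V: no change
surface: radulusfadp

cell TOR=vo, SUR=ki, POLE=ri:
underlying: radul-da-fa-db
1. b -> p, d -> t, g -> k, v -> f, z -> s / _ #: fires at position(s) 11: raduldafadp
2. f -> v, t -> d / V _ V: fires at position(s) 8: raduldavadp
surface: raduldavadp

cell TOR=vo, SUR=ki, POLE=pa:
underlying: radul-da-mki-db
1. b -> p, d -> t, g -> k, v -> f, z -> s / _ #: fires at position(s) 12: raduldamkidp
2. f -> v, t -> d / V _ V: no change
surface: raduldamkidp


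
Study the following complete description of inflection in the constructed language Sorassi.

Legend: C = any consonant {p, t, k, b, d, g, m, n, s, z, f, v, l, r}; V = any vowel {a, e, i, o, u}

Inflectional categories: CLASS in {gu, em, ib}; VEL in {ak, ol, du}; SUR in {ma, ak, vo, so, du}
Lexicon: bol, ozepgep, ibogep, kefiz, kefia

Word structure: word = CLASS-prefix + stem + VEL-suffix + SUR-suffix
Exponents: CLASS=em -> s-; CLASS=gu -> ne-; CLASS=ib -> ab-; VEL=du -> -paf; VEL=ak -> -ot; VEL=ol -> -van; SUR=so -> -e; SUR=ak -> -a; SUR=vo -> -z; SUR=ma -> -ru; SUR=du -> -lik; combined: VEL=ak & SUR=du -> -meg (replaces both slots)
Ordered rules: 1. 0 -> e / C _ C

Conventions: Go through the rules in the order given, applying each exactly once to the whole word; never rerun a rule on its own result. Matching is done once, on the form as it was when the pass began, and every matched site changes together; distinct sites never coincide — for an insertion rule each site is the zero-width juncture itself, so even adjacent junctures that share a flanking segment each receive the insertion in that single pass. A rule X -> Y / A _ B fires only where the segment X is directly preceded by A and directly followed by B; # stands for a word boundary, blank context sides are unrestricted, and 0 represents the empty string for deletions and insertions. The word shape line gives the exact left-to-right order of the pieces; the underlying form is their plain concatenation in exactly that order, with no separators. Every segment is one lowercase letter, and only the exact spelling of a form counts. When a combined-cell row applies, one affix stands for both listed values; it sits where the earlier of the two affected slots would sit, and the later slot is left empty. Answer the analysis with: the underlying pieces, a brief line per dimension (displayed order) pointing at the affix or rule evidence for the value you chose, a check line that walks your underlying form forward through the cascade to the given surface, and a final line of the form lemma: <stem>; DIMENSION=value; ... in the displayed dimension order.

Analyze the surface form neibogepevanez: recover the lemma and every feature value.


underlying: ne-ibogep-van-z
CLASS=gu - signalled by the affix ne-
VEL=ol - signalled by the affix -van
SUR=vo - signalled by the affix -z
check: neibogepvanz -> neibogepevanez
lemma: ibogep; CLASS=gu; VEL=ol; SUR=vo


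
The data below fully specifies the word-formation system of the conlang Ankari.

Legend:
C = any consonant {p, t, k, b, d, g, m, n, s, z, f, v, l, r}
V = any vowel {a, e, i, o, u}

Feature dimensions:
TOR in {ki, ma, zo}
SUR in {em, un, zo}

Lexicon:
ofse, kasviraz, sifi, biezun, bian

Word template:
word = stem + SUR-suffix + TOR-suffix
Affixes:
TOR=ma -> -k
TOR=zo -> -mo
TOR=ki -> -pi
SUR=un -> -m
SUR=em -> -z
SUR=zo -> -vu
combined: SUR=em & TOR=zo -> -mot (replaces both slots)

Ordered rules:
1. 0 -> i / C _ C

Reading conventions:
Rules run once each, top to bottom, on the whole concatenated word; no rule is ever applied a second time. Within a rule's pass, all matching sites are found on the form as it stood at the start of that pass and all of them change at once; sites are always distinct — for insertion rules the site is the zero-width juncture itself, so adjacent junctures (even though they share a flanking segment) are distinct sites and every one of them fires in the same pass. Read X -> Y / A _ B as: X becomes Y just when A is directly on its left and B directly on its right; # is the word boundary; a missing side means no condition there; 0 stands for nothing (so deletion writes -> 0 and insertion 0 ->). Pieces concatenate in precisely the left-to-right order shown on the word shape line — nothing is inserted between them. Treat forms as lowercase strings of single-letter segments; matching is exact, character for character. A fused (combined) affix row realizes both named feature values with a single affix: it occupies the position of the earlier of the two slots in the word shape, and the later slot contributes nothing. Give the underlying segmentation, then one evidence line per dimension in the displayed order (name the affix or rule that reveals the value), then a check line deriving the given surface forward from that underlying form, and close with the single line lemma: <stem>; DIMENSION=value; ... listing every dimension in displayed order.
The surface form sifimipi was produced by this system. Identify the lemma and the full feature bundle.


underlying: sifi-m-pi
TOR=ki - signalled by the affix -pi
SUR=un - signalled by the affix -m
check: sifimpi -> sifimipi
lemma: sifi; TOR=ki; SUR=un


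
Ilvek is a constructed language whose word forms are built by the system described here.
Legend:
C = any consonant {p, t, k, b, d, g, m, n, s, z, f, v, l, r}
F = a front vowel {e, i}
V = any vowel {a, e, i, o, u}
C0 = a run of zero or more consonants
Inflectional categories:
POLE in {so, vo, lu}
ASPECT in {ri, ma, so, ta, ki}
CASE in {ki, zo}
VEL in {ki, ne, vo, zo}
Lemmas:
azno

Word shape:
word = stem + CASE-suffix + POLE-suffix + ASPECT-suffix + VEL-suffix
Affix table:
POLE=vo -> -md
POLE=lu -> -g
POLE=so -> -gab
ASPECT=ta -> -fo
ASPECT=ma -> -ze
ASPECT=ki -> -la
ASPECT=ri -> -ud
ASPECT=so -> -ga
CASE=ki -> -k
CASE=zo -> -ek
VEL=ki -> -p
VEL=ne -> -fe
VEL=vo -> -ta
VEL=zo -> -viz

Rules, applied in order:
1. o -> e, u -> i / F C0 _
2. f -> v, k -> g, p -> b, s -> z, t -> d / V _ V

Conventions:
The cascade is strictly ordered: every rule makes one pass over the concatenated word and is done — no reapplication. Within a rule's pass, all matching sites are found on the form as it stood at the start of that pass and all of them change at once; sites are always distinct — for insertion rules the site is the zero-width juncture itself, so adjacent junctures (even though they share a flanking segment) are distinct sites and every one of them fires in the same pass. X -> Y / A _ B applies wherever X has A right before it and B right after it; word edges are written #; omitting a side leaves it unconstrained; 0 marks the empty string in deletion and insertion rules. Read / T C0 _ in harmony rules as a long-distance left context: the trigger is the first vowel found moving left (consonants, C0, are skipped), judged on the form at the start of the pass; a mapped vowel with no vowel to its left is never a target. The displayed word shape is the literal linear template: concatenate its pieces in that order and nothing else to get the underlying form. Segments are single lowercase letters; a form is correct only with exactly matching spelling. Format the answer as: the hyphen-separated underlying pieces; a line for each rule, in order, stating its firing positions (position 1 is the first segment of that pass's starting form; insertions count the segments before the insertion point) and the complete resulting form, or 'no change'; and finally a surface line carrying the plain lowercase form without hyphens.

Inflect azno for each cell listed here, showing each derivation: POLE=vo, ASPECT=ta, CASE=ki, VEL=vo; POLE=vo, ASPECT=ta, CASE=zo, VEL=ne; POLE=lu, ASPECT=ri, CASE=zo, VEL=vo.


cell POLE=vo, ASPECT=ta, CASE=ki, VEL=vo:
underlying: azno-k-md-fo-ta
1. o -> e, u -> i / F C0 _: no change
2. f -> v, k -> g, p -> b, s -> z, t -> d / V _ V: fires at position(s) 10: aznokmdfoda
surface: aznokmdfoda

cell POLE=vo, ASPECT=ta, CASE=zo, VEL=ne:
underlying: azno-ek-md-fo-fe
1. o -> e, u -> i / F C0 _: fires at position(s) 10: aznoekmdfefe
2. f -> v, k -> g, p -> b, s -> z, t -> d / V _ V: fires at position(s) 11: aznoekmdfeve
surface: aznoekmdfeve

cell POLE=lu, ASPECT=ri, CASE=zo, VEL=vo:
underlying: azno-ek-g-ud-ta
1. o -> e, u -> i / F C0 _: fires at position(s) 8: aznoekgidta
2. f -> v, k -> g, p -> b, s -> z, t -> d / V _ V: no change
surface: aznoekgidta


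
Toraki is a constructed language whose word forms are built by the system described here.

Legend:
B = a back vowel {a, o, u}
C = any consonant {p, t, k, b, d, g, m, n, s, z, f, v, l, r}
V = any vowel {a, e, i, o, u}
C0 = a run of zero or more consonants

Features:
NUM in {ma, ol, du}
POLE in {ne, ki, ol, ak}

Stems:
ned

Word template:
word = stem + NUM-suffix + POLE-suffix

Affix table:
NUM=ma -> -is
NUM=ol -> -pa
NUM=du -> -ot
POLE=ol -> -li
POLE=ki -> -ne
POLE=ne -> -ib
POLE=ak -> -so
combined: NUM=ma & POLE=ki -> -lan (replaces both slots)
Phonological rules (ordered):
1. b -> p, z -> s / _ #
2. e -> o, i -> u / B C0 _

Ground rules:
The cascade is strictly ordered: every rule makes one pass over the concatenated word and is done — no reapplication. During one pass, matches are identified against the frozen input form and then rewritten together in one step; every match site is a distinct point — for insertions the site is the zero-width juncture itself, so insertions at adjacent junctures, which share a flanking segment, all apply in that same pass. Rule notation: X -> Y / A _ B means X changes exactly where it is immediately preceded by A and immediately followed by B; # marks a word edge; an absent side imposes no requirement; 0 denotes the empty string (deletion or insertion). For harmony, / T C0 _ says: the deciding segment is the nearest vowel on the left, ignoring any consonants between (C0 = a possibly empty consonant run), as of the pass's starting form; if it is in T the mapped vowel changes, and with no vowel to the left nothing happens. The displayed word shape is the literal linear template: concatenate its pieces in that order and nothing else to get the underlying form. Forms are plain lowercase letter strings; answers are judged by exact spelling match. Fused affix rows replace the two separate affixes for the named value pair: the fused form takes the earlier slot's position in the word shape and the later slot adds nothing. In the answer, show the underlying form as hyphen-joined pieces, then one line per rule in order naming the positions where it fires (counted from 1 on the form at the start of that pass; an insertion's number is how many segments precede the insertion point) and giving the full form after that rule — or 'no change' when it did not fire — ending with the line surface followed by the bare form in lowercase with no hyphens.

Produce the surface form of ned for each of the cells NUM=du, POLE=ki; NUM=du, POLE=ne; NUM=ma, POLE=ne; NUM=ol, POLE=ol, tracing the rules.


cell NUM=du, POLE=ki:
underlying: ned-ot-ne
1. b -> p, z -> s / _ #: no change
2. e -> o, i -> u / B C0 _: fires at position(s) 7: nedotno
surface: nedotno

cell NUM=du, POLE=ne:
underlying: ned-ot-ib
1. b -> p, z -> s / _ #: fires at position(s) 7: nedotip
2. e -> o, i -> u / B C0 _: fires at position(s) 6: nedotup
surface: nedotup

cell NUM=ma, POLE=ne:
underlying: ned-is-ib
1. b -> p, z -> s / _ #: fires at position(s) 7: nedisip
2. e -> o, i -> u / B C0 _: no change
surface: nedisip

cell NUM=ol, POLE=ol:
underlying: ned-pa-li
1. b -> p, z -> s / _ #: no change
2. e -> o, i -> u / B C0 _: fires at position(s) 7: nedpalu
surface: nedpalu


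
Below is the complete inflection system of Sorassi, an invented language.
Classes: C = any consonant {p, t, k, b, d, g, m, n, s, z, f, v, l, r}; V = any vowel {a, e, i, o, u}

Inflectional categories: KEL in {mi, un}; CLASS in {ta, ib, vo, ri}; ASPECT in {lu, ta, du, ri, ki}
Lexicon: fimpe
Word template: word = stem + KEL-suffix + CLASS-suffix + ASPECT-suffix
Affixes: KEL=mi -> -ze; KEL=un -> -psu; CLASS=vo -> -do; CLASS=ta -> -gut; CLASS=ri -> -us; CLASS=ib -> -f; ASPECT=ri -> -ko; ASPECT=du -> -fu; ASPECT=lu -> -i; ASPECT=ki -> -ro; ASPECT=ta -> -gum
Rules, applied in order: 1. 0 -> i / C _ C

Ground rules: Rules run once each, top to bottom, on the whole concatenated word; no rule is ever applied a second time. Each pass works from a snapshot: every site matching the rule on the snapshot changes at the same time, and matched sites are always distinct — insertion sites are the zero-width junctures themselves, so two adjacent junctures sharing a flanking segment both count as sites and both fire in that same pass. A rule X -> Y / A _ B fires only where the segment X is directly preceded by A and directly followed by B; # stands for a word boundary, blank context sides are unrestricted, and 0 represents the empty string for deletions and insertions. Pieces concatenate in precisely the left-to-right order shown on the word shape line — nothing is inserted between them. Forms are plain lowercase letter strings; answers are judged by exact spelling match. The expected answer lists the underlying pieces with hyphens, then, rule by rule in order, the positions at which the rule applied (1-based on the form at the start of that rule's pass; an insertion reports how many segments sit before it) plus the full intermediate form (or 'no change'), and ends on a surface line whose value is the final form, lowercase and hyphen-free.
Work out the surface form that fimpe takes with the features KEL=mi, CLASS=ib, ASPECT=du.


underlying: fimpe-ze-f-fu
1. 0 -> i / C _ C: inserts after position(s) 3, 8: fimipezefifu
surface: fimipezefifu


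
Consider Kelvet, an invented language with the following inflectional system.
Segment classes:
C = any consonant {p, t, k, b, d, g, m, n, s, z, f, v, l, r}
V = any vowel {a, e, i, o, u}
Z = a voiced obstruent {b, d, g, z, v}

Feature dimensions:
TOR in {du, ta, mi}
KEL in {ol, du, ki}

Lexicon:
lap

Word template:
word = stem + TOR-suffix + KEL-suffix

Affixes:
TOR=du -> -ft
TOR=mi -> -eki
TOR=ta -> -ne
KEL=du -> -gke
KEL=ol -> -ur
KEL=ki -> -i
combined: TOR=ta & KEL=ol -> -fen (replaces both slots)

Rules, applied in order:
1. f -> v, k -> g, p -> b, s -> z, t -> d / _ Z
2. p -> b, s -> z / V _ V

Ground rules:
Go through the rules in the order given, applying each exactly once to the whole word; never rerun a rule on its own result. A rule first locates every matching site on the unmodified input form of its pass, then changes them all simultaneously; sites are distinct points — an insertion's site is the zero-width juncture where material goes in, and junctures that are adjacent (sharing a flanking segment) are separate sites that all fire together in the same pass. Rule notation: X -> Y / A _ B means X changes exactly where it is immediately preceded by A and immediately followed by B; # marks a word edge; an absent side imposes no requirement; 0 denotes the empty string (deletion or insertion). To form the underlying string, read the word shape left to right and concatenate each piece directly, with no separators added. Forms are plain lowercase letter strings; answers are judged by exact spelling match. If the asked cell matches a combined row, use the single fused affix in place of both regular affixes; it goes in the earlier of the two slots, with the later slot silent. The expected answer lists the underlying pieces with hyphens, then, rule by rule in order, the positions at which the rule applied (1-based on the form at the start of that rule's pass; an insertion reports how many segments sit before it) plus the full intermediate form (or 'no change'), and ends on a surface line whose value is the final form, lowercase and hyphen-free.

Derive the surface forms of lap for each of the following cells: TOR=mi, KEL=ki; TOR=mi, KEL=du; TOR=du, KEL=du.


cell TOR=mi, KEL=ki:
underlying: lap-eki-i
1. f -> v, k -> g, p -> b, s -> z, t -> d / _ Z: no change
2. p -> b, s -> z / V _ V: fires at position(s) 3: labekii
surface: labekii

cell TOR=mi, KEL=du:
underlying: lap-eki-gke
1. f -> v, k -> g, p -> b, s -> z, t -> d / _ Z: no change
2. p -> b, s -> z / V _ V: fires at position(s) 3: labekigke
surface: labekigke

cell TOR=du, KEL=du:
underlying: lap-ft-gke
1. f -> v, k -> g, p -> b, s -> z, t -> d / _ Z: fires at position(s) 5: lapfdgke
2. p -> b, s -> z / V _ V: no change
surface: lapfdgke


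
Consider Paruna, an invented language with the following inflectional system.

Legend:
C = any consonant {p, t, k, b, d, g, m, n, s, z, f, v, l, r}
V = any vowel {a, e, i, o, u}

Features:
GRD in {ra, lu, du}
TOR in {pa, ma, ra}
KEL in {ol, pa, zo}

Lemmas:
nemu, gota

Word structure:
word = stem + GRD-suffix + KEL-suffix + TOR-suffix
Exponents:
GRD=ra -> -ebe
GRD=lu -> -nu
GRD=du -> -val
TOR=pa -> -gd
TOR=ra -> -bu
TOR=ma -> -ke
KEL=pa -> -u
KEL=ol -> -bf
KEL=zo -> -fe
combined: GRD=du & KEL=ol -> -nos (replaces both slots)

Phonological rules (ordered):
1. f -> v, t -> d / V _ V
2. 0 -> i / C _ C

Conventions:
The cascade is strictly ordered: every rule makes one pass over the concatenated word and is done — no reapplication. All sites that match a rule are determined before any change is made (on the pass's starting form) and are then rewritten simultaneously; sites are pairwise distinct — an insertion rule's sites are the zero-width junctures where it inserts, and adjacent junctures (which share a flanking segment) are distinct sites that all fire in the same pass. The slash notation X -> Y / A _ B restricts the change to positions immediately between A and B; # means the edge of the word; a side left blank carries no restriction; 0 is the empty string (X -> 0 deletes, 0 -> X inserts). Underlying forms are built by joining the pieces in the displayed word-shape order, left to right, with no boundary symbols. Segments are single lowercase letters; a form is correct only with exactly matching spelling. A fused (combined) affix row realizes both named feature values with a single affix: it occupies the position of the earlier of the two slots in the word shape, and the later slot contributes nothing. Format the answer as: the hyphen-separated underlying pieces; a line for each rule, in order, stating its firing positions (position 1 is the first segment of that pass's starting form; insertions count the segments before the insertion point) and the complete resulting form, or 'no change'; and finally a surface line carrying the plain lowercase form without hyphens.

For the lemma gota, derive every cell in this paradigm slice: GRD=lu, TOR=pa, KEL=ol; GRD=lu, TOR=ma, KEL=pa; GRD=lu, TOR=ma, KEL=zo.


cell GRD=lu, TOR=pa, KEL=ol:
underlying: gota-nu-bf-gd
1. f -> v, t -> d / V _ V: fires at position(s) 3: godanubfgd
2. 0 -> i / C _ C: inserts after position(s) 7, 8, 9: godanubifigid
surface: godanubifigid

cell GRD=lu, TOR=ma, KEL=pa:
underlying: gota-nu-u-ke
1. f -> v, t -> d / V _ V: fires at position(s) 3: godanuuke
2. 0 -> i / C _ C: no change
surface: godanuuke

cell GRD=lu, TOR=ma, KEL=zo:
underlying: gota-nu-fe-ke
1. f -> v, t -> d / V _ V: fires at position(s) 3, 7: godanuveke
2. 0 -> i / C _ C: no change
surface: godanuveke


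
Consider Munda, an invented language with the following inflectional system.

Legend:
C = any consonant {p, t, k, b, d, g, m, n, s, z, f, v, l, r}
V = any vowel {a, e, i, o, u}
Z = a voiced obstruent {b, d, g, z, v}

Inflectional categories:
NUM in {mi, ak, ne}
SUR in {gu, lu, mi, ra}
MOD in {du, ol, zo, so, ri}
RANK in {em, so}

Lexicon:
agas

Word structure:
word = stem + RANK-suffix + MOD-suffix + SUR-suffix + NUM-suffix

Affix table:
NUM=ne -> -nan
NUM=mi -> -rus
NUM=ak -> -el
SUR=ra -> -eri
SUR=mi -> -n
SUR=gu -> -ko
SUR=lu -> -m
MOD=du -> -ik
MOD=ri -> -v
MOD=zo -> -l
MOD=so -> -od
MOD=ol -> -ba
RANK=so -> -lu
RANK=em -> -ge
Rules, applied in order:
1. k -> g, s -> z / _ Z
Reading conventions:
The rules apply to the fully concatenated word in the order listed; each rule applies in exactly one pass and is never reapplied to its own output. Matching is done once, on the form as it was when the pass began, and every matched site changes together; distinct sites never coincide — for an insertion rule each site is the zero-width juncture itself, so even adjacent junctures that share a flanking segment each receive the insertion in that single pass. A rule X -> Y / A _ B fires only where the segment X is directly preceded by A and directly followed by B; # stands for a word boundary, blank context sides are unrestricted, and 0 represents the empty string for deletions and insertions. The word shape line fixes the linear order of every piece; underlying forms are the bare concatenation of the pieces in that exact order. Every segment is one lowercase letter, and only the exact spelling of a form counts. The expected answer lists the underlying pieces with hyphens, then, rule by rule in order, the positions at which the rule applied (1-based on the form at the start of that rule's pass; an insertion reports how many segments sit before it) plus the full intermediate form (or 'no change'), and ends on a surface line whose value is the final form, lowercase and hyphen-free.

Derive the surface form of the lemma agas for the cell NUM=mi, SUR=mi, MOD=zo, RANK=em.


underlying: agas-ge-l-n-rus
1. k -> g, s -> z / _ Z: fires at position(s) 4: agazgelnrus
surface: agazgelnrus


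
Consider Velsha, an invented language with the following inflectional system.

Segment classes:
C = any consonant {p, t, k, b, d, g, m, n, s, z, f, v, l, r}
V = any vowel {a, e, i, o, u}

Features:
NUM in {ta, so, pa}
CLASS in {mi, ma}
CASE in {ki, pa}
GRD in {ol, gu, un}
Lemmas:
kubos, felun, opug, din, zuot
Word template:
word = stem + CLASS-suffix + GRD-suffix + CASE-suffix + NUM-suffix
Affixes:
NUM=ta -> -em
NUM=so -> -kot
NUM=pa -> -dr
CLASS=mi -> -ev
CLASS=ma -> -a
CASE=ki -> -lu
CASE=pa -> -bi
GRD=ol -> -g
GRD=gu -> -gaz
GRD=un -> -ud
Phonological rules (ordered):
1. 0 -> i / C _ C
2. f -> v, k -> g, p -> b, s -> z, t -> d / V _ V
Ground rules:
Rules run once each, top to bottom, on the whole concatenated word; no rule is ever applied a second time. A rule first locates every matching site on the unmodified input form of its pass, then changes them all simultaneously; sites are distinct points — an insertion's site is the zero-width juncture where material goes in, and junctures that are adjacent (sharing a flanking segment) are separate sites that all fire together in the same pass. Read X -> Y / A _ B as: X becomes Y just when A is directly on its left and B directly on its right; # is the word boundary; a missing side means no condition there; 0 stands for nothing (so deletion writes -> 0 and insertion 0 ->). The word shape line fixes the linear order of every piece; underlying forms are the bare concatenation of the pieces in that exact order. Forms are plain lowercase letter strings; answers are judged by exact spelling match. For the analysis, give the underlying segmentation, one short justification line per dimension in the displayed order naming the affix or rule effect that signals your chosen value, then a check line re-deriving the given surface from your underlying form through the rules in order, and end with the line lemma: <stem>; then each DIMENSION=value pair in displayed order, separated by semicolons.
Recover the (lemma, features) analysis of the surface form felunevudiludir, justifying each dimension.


underlying: felun-ev-ud-lu-dr
NUM=pa - signalled by the affix -dr
CLASS=mi - signalled by the affix -ev
CASE=ki - signalled by the affix -lu
GRD=un - signalled by the affix -ud
check: felunevudludr -> felunevudiludir -> felunevudiludir
lemma: felun; NUM=pa; CLASS=mi; CASE=ki; GRD=un


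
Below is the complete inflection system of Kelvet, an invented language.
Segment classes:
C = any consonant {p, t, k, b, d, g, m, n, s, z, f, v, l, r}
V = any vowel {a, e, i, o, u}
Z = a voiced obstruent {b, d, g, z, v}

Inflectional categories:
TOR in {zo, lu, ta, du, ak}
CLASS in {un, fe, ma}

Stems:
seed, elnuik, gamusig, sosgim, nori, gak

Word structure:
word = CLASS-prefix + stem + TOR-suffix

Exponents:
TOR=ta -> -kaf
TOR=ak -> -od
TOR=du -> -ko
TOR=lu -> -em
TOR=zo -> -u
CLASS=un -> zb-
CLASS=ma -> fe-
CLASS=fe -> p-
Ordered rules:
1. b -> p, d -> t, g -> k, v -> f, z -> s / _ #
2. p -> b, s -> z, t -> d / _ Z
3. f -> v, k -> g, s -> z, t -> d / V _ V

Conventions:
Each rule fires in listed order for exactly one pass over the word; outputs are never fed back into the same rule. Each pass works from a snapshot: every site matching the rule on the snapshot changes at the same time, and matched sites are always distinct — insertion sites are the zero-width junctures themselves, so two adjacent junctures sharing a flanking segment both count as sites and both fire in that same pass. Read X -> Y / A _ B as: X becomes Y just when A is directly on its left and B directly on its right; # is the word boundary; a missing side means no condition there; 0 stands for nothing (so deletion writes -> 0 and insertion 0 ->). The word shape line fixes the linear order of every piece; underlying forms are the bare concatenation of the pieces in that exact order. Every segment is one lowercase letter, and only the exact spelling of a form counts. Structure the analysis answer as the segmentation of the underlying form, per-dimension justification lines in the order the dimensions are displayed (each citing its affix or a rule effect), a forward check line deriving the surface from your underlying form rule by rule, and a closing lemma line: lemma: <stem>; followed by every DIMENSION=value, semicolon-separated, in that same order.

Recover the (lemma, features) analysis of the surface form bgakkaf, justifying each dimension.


underlying: p-gak-kaf
TOR=ta - signalled by the affix -kaf
CLASS=fe - signalled by the affix p-
check: pgakkaf -> pgakkaf -> bgakkaf -> bgakkaf
lemma: gak; TOR=ta; CLASS=fe


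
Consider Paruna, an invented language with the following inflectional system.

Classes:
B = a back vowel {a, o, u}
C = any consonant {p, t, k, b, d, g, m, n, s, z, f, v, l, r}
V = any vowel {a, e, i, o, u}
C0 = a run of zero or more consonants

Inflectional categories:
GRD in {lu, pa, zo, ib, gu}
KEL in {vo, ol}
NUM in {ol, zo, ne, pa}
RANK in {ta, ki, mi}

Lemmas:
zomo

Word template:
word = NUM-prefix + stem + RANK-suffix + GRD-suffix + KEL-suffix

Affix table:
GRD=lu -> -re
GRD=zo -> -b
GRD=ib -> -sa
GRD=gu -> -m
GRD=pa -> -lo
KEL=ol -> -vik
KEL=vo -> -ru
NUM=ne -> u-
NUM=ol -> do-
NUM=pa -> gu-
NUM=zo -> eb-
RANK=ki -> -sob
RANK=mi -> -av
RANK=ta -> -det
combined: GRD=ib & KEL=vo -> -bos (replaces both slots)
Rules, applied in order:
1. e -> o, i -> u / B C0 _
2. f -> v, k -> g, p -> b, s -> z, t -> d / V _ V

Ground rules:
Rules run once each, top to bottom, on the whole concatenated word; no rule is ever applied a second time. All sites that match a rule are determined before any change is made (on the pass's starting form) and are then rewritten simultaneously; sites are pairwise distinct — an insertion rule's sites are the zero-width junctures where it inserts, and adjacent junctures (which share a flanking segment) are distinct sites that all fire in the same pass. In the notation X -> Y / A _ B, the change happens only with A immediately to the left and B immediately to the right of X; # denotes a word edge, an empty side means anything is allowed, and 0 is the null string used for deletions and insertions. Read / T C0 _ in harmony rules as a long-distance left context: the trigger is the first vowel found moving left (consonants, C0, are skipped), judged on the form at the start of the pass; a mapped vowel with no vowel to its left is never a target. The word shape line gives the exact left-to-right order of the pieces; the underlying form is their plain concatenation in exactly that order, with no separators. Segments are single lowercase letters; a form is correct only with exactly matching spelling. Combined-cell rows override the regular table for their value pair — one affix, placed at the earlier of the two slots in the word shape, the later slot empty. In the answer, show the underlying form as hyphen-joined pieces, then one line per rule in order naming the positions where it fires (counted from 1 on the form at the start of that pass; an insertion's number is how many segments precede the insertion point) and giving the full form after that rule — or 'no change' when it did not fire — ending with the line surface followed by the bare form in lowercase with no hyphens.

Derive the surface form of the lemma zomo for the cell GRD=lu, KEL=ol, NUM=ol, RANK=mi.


underlying: do-zomo-av-re-vik
1. e -> o, i -> u / B C0 _: fires at position(s) 10: dozomoavrovik
2. f -> v, k -> g, p -> b, s -> z, t -> d / V _ V: no change
surface: dozomoavrovik


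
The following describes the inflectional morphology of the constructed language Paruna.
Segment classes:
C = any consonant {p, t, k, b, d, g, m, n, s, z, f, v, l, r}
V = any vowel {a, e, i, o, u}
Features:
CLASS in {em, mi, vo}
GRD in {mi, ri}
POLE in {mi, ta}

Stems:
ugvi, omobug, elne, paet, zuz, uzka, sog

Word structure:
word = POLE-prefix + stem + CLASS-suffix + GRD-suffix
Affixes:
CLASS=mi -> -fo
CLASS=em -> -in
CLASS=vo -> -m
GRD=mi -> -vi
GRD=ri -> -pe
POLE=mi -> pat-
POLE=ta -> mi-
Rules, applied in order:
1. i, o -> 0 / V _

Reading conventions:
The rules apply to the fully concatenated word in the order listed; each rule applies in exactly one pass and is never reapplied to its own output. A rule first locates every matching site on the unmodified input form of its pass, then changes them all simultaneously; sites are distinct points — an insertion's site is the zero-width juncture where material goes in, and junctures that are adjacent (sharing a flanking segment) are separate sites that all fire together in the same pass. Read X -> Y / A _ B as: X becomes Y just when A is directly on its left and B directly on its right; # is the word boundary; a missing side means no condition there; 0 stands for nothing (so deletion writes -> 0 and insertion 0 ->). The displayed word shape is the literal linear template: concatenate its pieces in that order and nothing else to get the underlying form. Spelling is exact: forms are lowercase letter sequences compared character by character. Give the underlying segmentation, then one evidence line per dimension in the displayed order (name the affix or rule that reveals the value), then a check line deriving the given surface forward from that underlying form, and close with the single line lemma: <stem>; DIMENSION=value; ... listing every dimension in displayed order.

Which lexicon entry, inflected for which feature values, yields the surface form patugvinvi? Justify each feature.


underlying: pat-ugvi-in-vi
CLASS=em - signalled by the affix -in
GRD=mi - signalled by the affix -vi
POLE=mi - signalled by the affix pat-
check: patugviinvi -> patugvinvi
lemma: ugvi; CLASS=em; GRD=mi; POLE=mi
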